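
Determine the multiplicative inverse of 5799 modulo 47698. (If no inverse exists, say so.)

gcd(47698, 5799) by repeated division:
47698 = 8*5799 + 1306
5799 = 4*1306 + 575
1306 = 2*575 + 156
575 = 3*156 + 107
156 = 1*107 + 49
107 = 2*49 + 9
49 = 5*9 + 4
9 = 2*4 + 1
4 = 4*1 + 0
The gcd is 1. Working backward:
1 = 9 − 2·4
1 = −2·49 + 11·9
1 = 11·107 − 24·49
1 = −24·156 + 35·107
1 = 35·575 − 129·156
1 = −129·1306 + 293·575
1 = 293·5799 − 1301·1306
1 = −1301·47698 + 10701·5799
So 5799·10701 ≡ 1 (mod 47698).

10701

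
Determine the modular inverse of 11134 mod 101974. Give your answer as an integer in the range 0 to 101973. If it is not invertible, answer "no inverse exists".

no inverse exists

Compute gcd(11134, 101974):
101974 = 9×11134 + 1768
11134 = 6×1768 + 526
1768 = 3×526 + 190
526 = 2×190 + 146
190 = 1×146 + 44
146 = 3×44 + 14
44 = 3×14 + 2
14 = 7×2 + 0
gcd(11134, 101974) = 2 ≠ 1, so 11134 has no multiplicative inverse modulo 101974.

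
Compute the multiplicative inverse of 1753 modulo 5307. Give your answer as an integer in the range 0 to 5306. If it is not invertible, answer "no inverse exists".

2764

Run Euclid on (5307, 1753):
5307 = 3×1753 + 48
1753 = 36×48 + 25
48 = 1×25 + 23
25 = 1×23 + 2
23 = 11×2 + 1
2 = 2×1 + 0
gcd = 1, so the inverse exists. Back-substitute:
1 = 23 − 11·2
1 = −11·25 + 12·23
1 = 12·48 − 23·25
1 = −23·1753 + 840·48
1 = 840·5307 − 2543·1753
Thus 1753·(-2543) ≡ 1 (mod 5307); reducing, -2543 mod 5307 = 2764.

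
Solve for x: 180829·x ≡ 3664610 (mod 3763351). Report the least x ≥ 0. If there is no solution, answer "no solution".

First find gcd(180829, 3763351):
3763351 = 20*180829 + 146771
180829 = 1*146771 + 34058
146771 = 4*34058 + 10539
34058 = 3*10539 + 2441
10539 = 4*2441 + 775
2441 = 3*775 + 116
775 = 6*116 + 79
116 = 1*79 + 37
79 = 2*37 + 5
37 = 7*5 + 2
5 = 2*2 + 1
2 = 2*1 + 0
gcd = 1, so a unique solution mod 3763351 exists.
Back-substitute for the Bézout coefficients:
1 = 5 − 2·2
1 = −2·37 + 15·5
1 = 15·79 − 32·37
1 = −32·116 + 47·79
1 = 47·775 − 314·116
1 = −314·2441 + 989·775
1 = 989·10539 − 4270·2441
1 = −4270·34058 + 13799·10539
1 = 13799·146771 − 59466·34058
1 = −59466·180829 + 73265·146771
1 = 73265·3763351 − 1524766·180829
So 180829·(-1524766) ≡ 1 (mod 3763351), giving 180829⁻¹ ≡ 2238585.
x ≡ 180829⁻¹·3664610 ≡ 2238585·3664610 ≡ 299500 (mod 3763351).

299500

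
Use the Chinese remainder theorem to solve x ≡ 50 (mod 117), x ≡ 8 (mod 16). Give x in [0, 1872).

Write x = 50 + 117·k. Then 117·k ≡ 8 − 50 ≡ 6 (mod 16).
Need 117⁻¹ mod 16. Extended Euclid on (16, 5):
16 = 3*5 + 1
5 = 5*1 + 0
Back-substitute:
1 = 16 − 3·5
117⁻¹ ≡ 13 (mod 16), so k ≡ 13·6 ≡ 14 (mod 16).
x = 50 + 117·14 = 1688.

1688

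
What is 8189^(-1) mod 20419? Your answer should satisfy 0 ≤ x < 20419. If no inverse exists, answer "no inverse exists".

5725

Extended Euclidean algorithm:
20419 = 2×8189 + 4041
8189 = 2×4041 + 107
4041 = 37×107 + 82
107 = 1×82 + 25
82 = 3×25 + 7
25 = 3×7 + 4
7 = 1×4 + 3
4 = 1×3 + 1
3 = 3×1 + 0
The gcd is 1. Working backward:
1 = 4 − 3
1 = −7 + 2·4
1 = 2·25 − 7·7
1 = −7·82 + 23·25
1 = 23·107 − 30·82
1 = −30·4041 + 1133·107
1 = 1133·8189 − 2296·4041
1 = −2296·20419 + 5725·8189
So 8189·5725 ≡ 1 (mod 20419).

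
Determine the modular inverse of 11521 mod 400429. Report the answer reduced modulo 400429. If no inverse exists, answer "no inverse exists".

90332

gcd(400429, 11521) by repeated division:
400429 = 34·11521 + 8715
11521 = 1·8715 + 2806
8715 = 3·2806 + 297
2806 = 9·297 + 133
297 = 2·133 + 31
133 = 4·31 + 9
31 = 3·9 + 4
9 = 2·4 + 1
4 = 4·1 + 0
The gcd is 1. Working backward:
1 = 9 − 2·4
1 = −2·31 + 7·9
1 = 7·133 − 30·31
1 = −30·297 + 67·133
1 = 67·2806 − 633·297
1 = −633·8715 + 1966·2806
1 = 1966·11521 − 2599·8715
1 = −2599·400429 + 90332·11521
So 11521·90332 ≡ 1 (mod 400429).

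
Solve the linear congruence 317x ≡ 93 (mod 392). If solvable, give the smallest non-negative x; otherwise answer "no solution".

281

First find gcd(317, 392):
392 = 1·317 + 75
317 = 4·75 + 17
75 = 4·17 + 7
17 = 2·7 + 3
7 = 2·3 + 1
3 = 3·1 + 0
gcd = 1, so a unique solution mod 392 exists.
Back-substitute for the Bézout coefficients:
1 = 7 − 2·3
1 = −2·17 + 5·7
1 = 5·75 − 22·17
1 = −22·317 + 93·75
1 = 93·392 − 115·317
So 317·(-115) ≡ 1 (mod 392), giving 317⁻¹ ≡ 277.
x ≡ 317⁻¹·93 ≡ 277·93 ≡ 281 (mod 392).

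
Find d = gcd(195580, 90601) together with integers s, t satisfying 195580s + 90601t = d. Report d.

7

Repeated division:
195580 = 2·90601 + 14378
90601 = 6·14378 + 4333
14378 = 3·4333 + 1379
4333 = 3·1379 + 196
1379 = 7·196 + 7
196 = 28·7 + 0
gcd(195580, 90601) = 7.
Back-substituting:
7 = 1379 − 7·196
7 = −7·4333 + 22·1379
7 = 22·14378 − 73·4333
7 = −73·90601 + 460·14378
7 = 460·195580 − 993·90601
So 7 = (460)·195580 + (-993)·90601.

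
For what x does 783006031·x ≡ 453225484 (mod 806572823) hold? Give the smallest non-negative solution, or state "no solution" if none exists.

First find gcd(783006031, 806572823):
806572823 = 1·783006031 + 23566792
783006031 = 33·23566792 + 5301895
23566792 = 4·5301895 + 2359212
5301895 = 2·2359212 + 583471
2359212 = 4·583471 + 25328
583471 = 23·25328 + 927
25328 = 27·927 + 299
927 = 3·299 + 30
299 = 9·30 + 29
30 = 1·29 + 1
29 = 29·1 + 0
gcd = 1, so a unique solution mod 806572823 exists.
Back-substitute for the Bézout coefficients:
1 = 30 − 29
1 = −299 + 10·30
1 = 10·927 − 31·299
1 = −31·25328 + 847·927
1 = 847·583471 − 19512·25328
1 = −19512·2359212 + 78895·583471
1 = 78895·5301895 − 177302·2359212
1 = −177302·23566792 + 788103·5301895
1 = 788103·783006031 − 26184701·23566792
1 = −26184701·806572823 + 26972804·783006031
So 783006031·(26972804) ≡ 1 (mod 806572823), giving 783006031⁻¹ ≡ 26972804.
x ≡ 783006031⁻¹·453225484 ≡ 26972804·453225484 ≡ 35753715 (mod 806572823).

35753715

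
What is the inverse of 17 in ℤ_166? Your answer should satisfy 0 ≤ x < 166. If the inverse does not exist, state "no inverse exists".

Apply the Euclidean algorithm to 166 and 17:
166 = 9*17 + 13
17 = 1*13 + 4
13 = 3*4 + 1
4 = 4*1 + 0
The gcd is 1. Working backward:
1 = 13 − 3·4
1 = −3·17 + 4·13
1 = 4·166 − 39·17
Thus 17·(-39) ≡ 1 (mod 166); reducing, -39 mod 166 = 127.

127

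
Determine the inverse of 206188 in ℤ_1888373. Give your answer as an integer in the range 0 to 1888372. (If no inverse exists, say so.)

Extended Euclidean algorithm:
1888373 = 9×206188 + 32681
206188 = 6×32681 + 10102
32681 = 3×10102 + 2375
10102 = 4×2375 + 602
2375 = 3×602 + 569
602 = 1×569 + 33
569 = 17×33 + 8
33 = 4×8 + 1
8 = 8×1 + 0
The gcd is 1. Working backward:
1 = 33 − 4·8
1 = −4·569 + 69·33
1 = 69·602 − 73·569
1 = −73·2375 + 288·602
1 = 288·10102 − 1225·2375
1 = −1225·32681 + 3963·10102
1 = 3963·206188 − 25003·32681
1 = −25003·1888373 + 228990·206188
So 206188·228990 ≡ 1 (mod 1888373).

228990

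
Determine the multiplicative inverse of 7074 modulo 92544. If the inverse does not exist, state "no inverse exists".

no inverse exists

Euclidean algorithm on 92544, 7074:
92544 = 13*7074 + 582
7074 = 12*582 + 90
582 = 6*90 + 42
90 = 2*42 + 6
42 = 7*6 + 0
Since gcd = 6 > 1, 7074 is not a unit mod 92544.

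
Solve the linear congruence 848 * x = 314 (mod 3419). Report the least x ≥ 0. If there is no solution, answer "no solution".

460

First find gcd(848, 3419):
3419 = 4*848 + 27
848 = 31*27 + 11
27 = 2*11 + 5
11 = 2*5 + 1
5 = 5*1 + 0
gcd = 1, so a unique solution mod 3419 exists.
Back-substitute for the Bézout coefficients:
1 = 11 − 2·5
1 = −2·27 + 5·11
1 = 5·848 − 157·27
1 = −157·3419 + 633·848
So 848·(633) ≡ 1 (mod 3419), giving 848⁻¹ ≡ 633.
x ≡ 848⁻¹·314 ≡ 633·314 ≡ 460 (mod 3419).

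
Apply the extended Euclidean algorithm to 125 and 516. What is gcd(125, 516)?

Apply Euclid's algorithm to 516 and 125:
516 = 4·125 + 16
125 = 7·16 + 13
16 = 1·13 + 3
13 = 4·3 + 1
3 = 3·1 + 0
gcd(125, 516) = 1.
Back-substituting:
1 = 13 − 4·3
1 = −4·16 + 5·13
1 = 5·125 − 39·16
1 = −39·516 + 161·125
So 1 = (-39)·516 + (161)·125.

1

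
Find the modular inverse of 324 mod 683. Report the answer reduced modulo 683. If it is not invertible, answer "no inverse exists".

gcd(683, 324) by repeated division:
683 = 2×324 + 35
324 = 9×35 + 9
35 = 3×9 + 8
9 = 1×8 + 1
8 = 8×1 + 0
gcd = 1, so the inverse exists. Back-substitute:
1 = 9 − 8
1 = −35 + 4·9
1 = 4·324 − 37·35
1 = −37·683 + 78·324
So 324·78 ≡ 1 (mod 683).

78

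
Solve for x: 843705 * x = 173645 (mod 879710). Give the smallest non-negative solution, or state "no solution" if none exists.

First find gcd(843705, 879710):
879710 = 1×843705 + 36005
843705 = 23×36005 + 15590
36005 = 2×15590 + 4825
15590 = 3×4825 + 1115
4825 = 4×1115 + 365
1115 = 3×365 + 20
365 = 18×20 + 5
20 = 4×5 + 0
gcd = 5 and 5 | 173645, so solutions exist. Divide through by 5: 168741x ≡ 34729 (mod 175942).
Now find 168741⁻¹ mod 175942:
175942 = 1*168741 + 7201
168741 = 23*7201 + 3118
7201 = 2*3118 + 965
3118 = 3*965 + 223
965 = 4*223 + 73
223 = 3*73 + 4
73 = 18*4 + 1
4 = 4*1 + 0
Back-substitute:
1 = 73 − 18·4
1 = −18·223 + 55·73
1 = 55·965 − 238·223
1 = −238·3118 + 769·965
1 = 769·7201 − 1776·3118
1 = −1776·168741 + 41617·7201
1 = 41617·175942 − 43393·168741
So 168741·(-43393) ≡ 1 (mod 175942), i.e. 168741⁻¹ ≡ 132549.
Then x ≡ 132549·34729 ≡ 123675 (mod 175942); the smallest non-negative solution is x = 123675.

123675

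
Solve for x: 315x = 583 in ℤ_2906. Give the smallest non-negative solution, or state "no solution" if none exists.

First find gcd(315, 2906):
2906 = 9·315 + 71
315 = 4·71 + 31
71 = 2·31 + 9
31 = 3·9 + 4
9 = 2·4 + 1
4 = 4·1 + 0
gcd = 1, so a unique solution mod 2906 exists.
Back-substitute for the Bézout coefficients:
1 = 9 − 2·4
1 = −2·31 + 7·9
1 = 7·71 − 16·31
1 = −16·315 + 71·71
1 = 71·2906 − 655·315
So 315·(-655) ≡ 1 (mod 2906), giving 315⁻¹ ≡ 2251.
x ≡ 315⁻¹·583 ≡ 2251·583 ≡ 1727 (mod 2906).

1727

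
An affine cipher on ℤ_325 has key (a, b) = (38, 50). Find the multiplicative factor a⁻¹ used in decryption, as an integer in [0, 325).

77

Extended Euclidean algorithm:
325 = 8×38 + 21
38 = 1×21 + 17
21 = 1×17 + 4
17 = 4×4 + 1
4 = 4×1 + 0
The gcd is 1. Working backward:
1 = 17 − 4·4
1 = −4·21 + 5·17
1 = 5·38 − 9·21
1 = −9·325 + 77·38
So 38·77 ≡ 1 (mod 325).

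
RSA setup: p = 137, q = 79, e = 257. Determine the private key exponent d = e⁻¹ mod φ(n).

φ(n) = (p−1)(q−1) = 136·78 = 10608.
Need d with 257·d ≡ 1 (mod 10608). Apply the extended Euclidean algorithm:
10608 = 41·257 + 71
257 = 3·71 + 44
71 = 1·44 + 27
44 = 1·27 + 17
27 = 1·17 + 10
17 = 1·10 + 7
10 = 1·7 + 3
7 = 2·3 + 1
3 = 3·1 + 0
Back-substitute:
1 = 7 − 2·3
1 = −2·10 + 3·7
1 = 3·17 − 5·10
1 = −5·27 + 8·17
1 = 8·44 − 13·27
1 = −13·71 + 21·44
1 = 21·257 − 76·71
1 = −76·10608 + 3137·257
So 257·3137 ≡ 1 (mod 10608), hence d = 3137.

3137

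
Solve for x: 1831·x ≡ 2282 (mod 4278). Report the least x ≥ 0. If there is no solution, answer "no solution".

3590

First find gcd(1831, 4278):
4278 = 2·1831 + 616
1831 = 2·616 + 599
616 = 1·599 + 17
599 = 35·17 + 4
17 = 4·4 + 1
4 = 4·1 + 0
gcd = 1, so a unique solution mod 4278 exists.
Back-substitute for the Bézout coefficients:
1 = 17 − 4·4
1 = −4·599 + 141·17
1 = 141·616 − 145·599
1 = −145·1831 + 431·616
1 = 431·4278 − 1007·1831
So 1831·(-1007) ≡ 1 (mod 4278), giving 1831⁻¹ ≡ 3271.
x ≡ 1831⁻¹·2282 ≡ 3271·2282 ≡ 3590 (mod 4278).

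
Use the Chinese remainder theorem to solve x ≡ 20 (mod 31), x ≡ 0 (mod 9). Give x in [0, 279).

Write x = 20 + 31·k. Then 31·k ≡ 0 − 20 ≡ 7 (mod 9).
Need 31⁻¹ mod 9. Extended Euclid on (9, 4):
9 = 2*4 + 1
4 = 4*1 + 0
Back-substitute:
1 = 9 − 2·4
31⁻¹ ≡ 7 (mod 9), so k ≡ 7·7 ≡ 4 (mod 9).
x = 20 + 31·4 = 144.

144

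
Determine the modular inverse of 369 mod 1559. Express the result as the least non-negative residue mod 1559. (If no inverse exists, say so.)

169

Run Euclid on (1559, 369):
1559 = 4·369 + 83
369 = 4·83 + 37
83 = 2·37 + 9
37 = 4·9 + 1
9 = 9·1 + 0
gcd = 1, so the inverse exists. Back-substitute:
1 = 37 − 4·9
1 = −4·83 + 9·37
1 = 9·369 − 40·83
1 = −40·1559 + 169·369
So 369·169 ≡ 1 (mod 1559).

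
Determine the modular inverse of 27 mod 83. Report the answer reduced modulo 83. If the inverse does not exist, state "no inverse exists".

Apply the Euclidean algorithm to 83 and 27:
83 = 3*27 + 2
27 = 13*2 + 1
2 = 2*1 + 0
The gcd is 1. Working backward:
1 = 27 − 13·2
1 = −13·83 + 40·27
So 27·40 ≡ 1 (mod 83).

40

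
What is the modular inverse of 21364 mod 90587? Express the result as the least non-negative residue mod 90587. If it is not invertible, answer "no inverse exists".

no inverse exists

Euclidean algorithm on 90587, 21364:
90587 = 4*21364 + 5131
21364 = 4*5131 + 840
5131 = 6*840 + 91
840 = 9*91 + 21
91 = 4*21 + 7
21 = 3*7 + 0
gcd(21364, 90587) = 7 ≠ 1, so 21364 has no multiplicative inverse modulo 90587.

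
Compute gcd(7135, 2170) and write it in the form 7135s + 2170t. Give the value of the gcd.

Repeated division:
7135 = 3×2170 + 625
2170 = 3×625 + 295
625 = 2×295 + 35
295 = 8×35 + 15
35 = 2×15 + 5
15 = 3×5 + 0
gcd(7135, 2170) = 5.
Back-substituting:
5 = 35 − 2·15
5 = −2·295 + 17·35
5 = 17·625 − 36·295
5 = −36·2170 + 125·625
5 = 125·7135 − 411·2170
So 5 = (125)·7135 + (-411)·2170.

5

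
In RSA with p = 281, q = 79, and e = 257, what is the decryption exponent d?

φ(n) = (p−1)(q−1) = 280·78 = 21840.
Need d with 257·d ≡ 1 (mod 21840). Apply the extended Euclidean algorithm:
21840 = 84×257 + 252
257 = 1×252 + 5
252 = 50×5 + 2
5 = 2×2 + 1
2 = 2×1 + 0
Back-substitute:
1 = 5 − 2·2
1 = −2·252 + 101·5
1 = 101·257 − 103·252
1 = −103·21840 + 8753·257
So 257·8753 ≡ 1 (mod 21840), hence d = 8753.

8753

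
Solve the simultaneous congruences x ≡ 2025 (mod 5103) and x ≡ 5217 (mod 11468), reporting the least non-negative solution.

22883877

Write x = 2025 + 5103·k. Then 5103·k ≡ 5217 − 2025 ≡ 3192 (mod 11468).
Need 5103⁻¹ mod 11468. Extended Euclid on (11468, 5103):
11468 = 2*5103 + 1262
5103 = 4*1262 + 55
1262 = 22*55 + 52
55 = 1*52 + 3
52 = 17*3 + 1
3 = 3*1 + 0
Back-substitute:
1 = 52 − 17·3
1 = −17·55 + 18·52
1 = 18·1262 − 413·55
1 = −413·5103 + 1670·1262
1 = 1670·11468 − 3753·5103
5103⁻¹ ≡ 7715 (mod 11468), so k ≡ 7715·3192 ≡ 4484 (mod 11468).
x = 2025 + 5103·4484 = 22883877.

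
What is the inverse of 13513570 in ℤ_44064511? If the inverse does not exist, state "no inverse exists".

14564606

Apply the Euclidean algorithm to 44064511 and 13513570:
44064511 = 3·13513570 + 3523801
13513570 = 3·3523801 + 2942167
3523801 = 1·2942167 + 581634
2942167 = 5·581634 + 33997
581634 = 17·33997 + 3685
33997 = 9·3685 + 832
3685 = 4·832 + 357
832 = 2·357 + 118
357 = 3·118 + 3
118 = 39·3 + 1
3 = 3·1 + 0
The gcd is 1. Working backward:
1 = 118 − 39·3
1 = −39·357 + 118·118
1 = 118·832 − 275·357
1 = −275·3685 + 1218·832
1 = 1218·33997 − 11237·3685
1 = −11237·581634 + 192247·33997
1 = 192247·2942167 − 972472·581634
1 = −972472·3523801 + 1164719·2942167
1 = 1164719·13513570 − 4466629·3523801
1 = −4466629·44064511 + 14564606·13513570
So 13513570·14564606 ≡ 1 (mod 44064511).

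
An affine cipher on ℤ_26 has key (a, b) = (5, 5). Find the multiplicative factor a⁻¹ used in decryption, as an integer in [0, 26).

21

Apply the Euclidean algorithm to 26 and 5:
26 = 5·5 + 1
5 = 5·1 + 0
The gcd is 1. Working backward:
1 = 26 − 5·5
So 5·(-5) ≡ 1 (mod 26), and -5 ≡ 21 (mod 26).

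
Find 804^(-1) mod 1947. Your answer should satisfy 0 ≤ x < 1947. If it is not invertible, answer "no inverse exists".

Compute gcd(804, 1947):
1947 = 2·804 + 339
804 = 2·339 + 126
339 = 2·126 + 87
126 = 1·87 + 39
87 = 2·39 + 9
39 = 4·9 + 3
9 = 3·3 + 0
gcd(804, 1947) = 3 ≠ 1, so 804 has no multiplicative inverse modulo 1947.

no inverse exists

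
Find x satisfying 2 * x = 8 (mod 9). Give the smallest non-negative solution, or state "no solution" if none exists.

4

First find gcd(2, 9):
9 = 4*2 + 1
2 = 2*1 + 0
gcd = 1, so a unique solution mod 9 exists.
Back-substitute for the Bézout coefficients:
1 = 9 − 4·2
So 2·(-4) ≡ 1 (mod 9), giving 2⁻¹ ≡ 5.
x ≡ 2⁻¹·8 ≡ 5·8 ≡ 4 (mod 9).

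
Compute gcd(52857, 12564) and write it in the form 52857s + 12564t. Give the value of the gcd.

9

Apply Euclid's algorithm to 52857 and 12564:
52857 = 4·12564 + 2601
12564 = 4·2601 + 2160
2601 = 1·2160 + 441
2160 = 4·441 + 396
441 = 1·396 + 45
396 = 8·45 + 36
45 = 1·36 + 9
36 = 4·9 + 0
gcd(52857, 12564) = 9.
Express as a combination:
9 = 45 − 36
9 = −396 + 9·45
9 = 9·441 − 10·396
9 = −10·2160 + 49·441
9 = 49·2601 − 59·2160
9 = −59·12564 + 285·2601
9 = 285·52857 − 1199·12564
So 9 = (285)·52857 + (-1199)·12564.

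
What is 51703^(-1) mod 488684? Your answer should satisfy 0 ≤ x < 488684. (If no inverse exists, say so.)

Extended Euclidean algorithm:
488684 = 9*51703 + 23357
51703 = 2*23357 + 4989
23357 = 4*4989 + 3401
4989 = 1*3401 + 1588
3401 = 2*1588 + 225
1588 = 7*225 + 13
225 = 17*13 + 4
13 = 3*4 + 1
4 = 4*1 + 0
Since gcd(51703, 488684) = 1, back-substitute to write 1 as a combination:
1 = 13 − 3·4
1 = −3·225 + 52·13
1 = 52·1588 − 367·225
1 = −367·3401 + 786·1588
1 = 786·4989 − 1153·3401
1 = −1153·23357 + 5398·4989
1 = 5398·51703 − 11949·23357
1 = −11949·488684 + 112939·51703
So 51703·112939 ≡ 1 (mod 488684).

112939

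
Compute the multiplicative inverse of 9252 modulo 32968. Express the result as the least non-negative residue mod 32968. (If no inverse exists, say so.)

no inverse exists

Euclidean algorithm on 32968, 9252:
32968 = 3*9252 + 5212
9252 = 1*5212 + 4040
5212 = 1*4040 + 1172
4040 = 3*1172 + 524
1172 = 2*524 + 124
524 = 4*124 + 28
124 = 4*28 + 12
28 = 2*12 + 4
12 = 3*4 + 0
The gcd is 4, not 1, hence no inverse exists.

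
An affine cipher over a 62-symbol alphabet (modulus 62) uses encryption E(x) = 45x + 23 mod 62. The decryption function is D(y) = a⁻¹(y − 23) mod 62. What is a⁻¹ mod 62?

gcd(62, 45) by repeated division:
62 = 1*45 + 17
45 = 2*17 + 11
17 = 1*11 + 6
11 = 1*6 + 5
6 = 1*5 + 1
5 = 5*1 + 0
The gcd is 1. Working backward:
1 = 6 − 5
1 = −11 + 2·6
1 = 2·17 − 3·11
1 = −3·45 + 8·17
1 = 8·62 − 11·45
Hence 45⁻¹ ≡ -11 ≡ 51 (mod 62).

51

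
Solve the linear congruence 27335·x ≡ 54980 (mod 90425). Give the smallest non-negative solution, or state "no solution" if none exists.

1398

First find gcd(27335, 90425):
90425 = 3×27335 + 8420
27335 = 3×8420 + 2075
8420 = 4×2075 + 120
2075 = 17×120 + 35
120 = 3×35 + 15
35 = 2×15 + 5
15 = 3×5 + 0
gcd = 5 and 5 | 54980, so solutions exist. Divide through by 5: 5467x ≡ 10996 (mod 18085).
Now find 5467⁻¹ mod 18085:
18085 = 3·5467 + 1684
5467 = 3·1684 + 415
1684 = 4·415 + 24
415 = 17·24 + 7
24 = 3·7 + 3
7 = 2·3 + 1
3 = 3·1 + 0
Back-substitute:
1 = 7 − 2·3
1 = −2·24 + 7·7
1 = 7·415 − 121·24
1 = −121·1684 + 491·415
1 = 491·5467 − 1594·1684
1 = −1594·18085 + 5273·5467
So 5467⁻¹ ≡ 5273 (mod 18085).
Then x ≡ 5273·10996 ≡ 1398 (mod 18085); the smallest non-negative solution is x = 1398.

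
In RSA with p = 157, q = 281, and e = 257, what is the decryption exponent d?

30593

φ(n) = (p−1)(q−1) = 156·280 = 43680.
Need d with 257·d ≡ 1 (mod 43680). Apply the extended Euclidean algorithm:
43680 = 169*257 + 247
257 = 1*247 + 10
247 = 24*10 + 7
10 = 1*7 + 3
7 = 2*3 + 1
3 = 3*1 + 0
Back-substitute:
1 = 7 − 2·3
1 = −2·10 + 3·7
1 = 3·247 − 74·10
1 = −74·257 + 77·247
1 = 77·43680 − 13087·257
So 257·(-13087) ≡ 1 (mod 43680), hence d ≡ -13087 ≡ 30593 (mod 43680).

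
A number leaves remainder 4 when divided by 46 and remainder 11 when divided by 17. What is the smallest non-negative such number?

Write x = 4 + 46·k. Then 46·k ≡ 11 − 4 ≡ 7 (mod 17).
Need 46⁻¹ mod 17. Extended Euclid on (17, 12):
17 = 1·12 + 5
12 = 2·5 + 2
5 = 2·2 + 1
2 = 2·1 + 0
Back-substitute:
1 = 5 − 2·2
1 = −2·12 + 5·5
1 = 5·17 − 7·12
46⁻¹ ≡ 10 (mod 17), so k ≡ 10·7 ≡ 2 (mod 17).
x = 4 + 46·2 = 96.

96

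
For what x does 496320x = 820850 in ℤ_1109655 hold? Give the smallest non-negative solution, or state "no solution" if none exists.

gcd(496320, 1109655):
1109655 = 2×496320 + 117015
496320 = 4×117015 + 28260
117015 = 4×28260 + 3975
28260 = 7×3975 + 435
3975 = 9×435 + 60
435 = 7×60 + 15
60 = 4×15 + 0
gcd = 15, but 15 ∤ 820850, so the congruence has no solution.

no solution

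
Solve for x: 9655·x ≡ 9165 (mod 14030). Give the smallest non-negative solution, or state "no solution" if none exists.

First find gcd(9655, 14030):
14030 = 1×9655 + 4375
9655 = 2×4375 + 905
4375 = 4×905 + 755
905 = 1×755 + 150
755 = 5×150 + 5
150 = 30×5 + 0
gcd = 5 and 5 | 9165, so solutions exist. Divide through by 5: 1931x ≡ 1833 (mod 2806).
Now find 1931⁻¹ mod 2806:
2806 = 1*1931 + 875
1931 = 2*875 + 181
875 = 4*181 + 151
181 = 1*151 + 30
151 = 5*30 + 1
30 = 30*1 + 0
Back-substitute:
1 = 151 − 5·30
1 = −5·181 + 6·151
1 = 6·875 − 29·181
1 = −29·1931 + 64·875
1 = 64·2806 − 93·1931
So 1931·(-93) ≡ 1 (mod 2806), i.e. 1931⁻¹ ≡ 2713.
Then x ≡ 2713·1833 ≡ 697 (mod 2806); the smallest non-negative solution is x = 697.

697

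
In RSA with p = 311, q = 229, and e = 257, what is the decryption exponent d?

φ(n) = (p−1)(q−1) = 310·228 = 70680.
Need d with 257·d ≡ 1 (mod 70680). Apply the extended Euclidean algorithm:
70680 = 275×257 + 5
257 = 51×5 + 2
5 = 2×2 + 1
2 = 2×1 + 0
Back-substitute:
1 = 5 − 2·2
1 = −2·257 + 103·5
1 = 103·70680 − 28327·257
So 257·(-28327) ≡ 1 (mod 70680), hence d ≡ -28327 ≡ 42353 (mod 70680).

42353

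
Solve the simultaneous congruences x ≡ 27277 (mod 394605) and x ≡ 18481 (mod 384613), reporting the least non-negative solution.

115498148542

Write x = 27277 + 394605·k. Then 394605·k ≡ 18481 − 27277 ≡ 375817 (mod 384613).
Need 394605⁻¹ mod 384613. Extended Euclid on (384613, 9992):
384613 = 38·9992 + 4917
9992 = 2·4917 + 158
4917 = 31·158 + 19
158 = 8·19 + 6
19 = 3·6 + 1
6 = 6·1 + 0
Back-substitute:
1 = 19 − 3·6
1 = −3·158 + 25·19
1 = 25·4917 − 778·158
1 = −778·9992 + 1581·4917
1 = 1581·384613 − 60856·9992
394605⁻¹ ≡ 323757 (mod 384613), so k ≡ 323757·375817 ≡ 292693 (mod 384613).
x = 27277 + 394605·292693 = 115498148542.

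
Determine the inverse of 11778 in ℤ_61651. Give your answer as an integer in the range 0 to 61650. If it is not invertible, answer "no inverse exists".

12683

gcd(61651, 11778) by repeated division:
61651 = 5*11778 + 2761
11778 = 4*2761 + 734
2761 = 3*734 + 559
734 = 1*559 + 175
559 = 3*175 + 34
175 = 5*34 + 5
34 = 6*5 + 4
5 = 1*4 + 1
4 = 4*1 + 0
Since gcd(11778, 61651) = 1, back-substitute to write 1 as a combination:
1 = 5 − 4
1 = −34 + 7·5
1 = 7·175 − 36·34
1 = −36·559 + 115·175
1 = 115·734 − 151·559
1 = −151·2761 + 568·734
1 = 568·11778 − 2423·2761
1 = −2423·61651 + 12683·11778
So 11778·12683 ≡ 1 (mod 61651).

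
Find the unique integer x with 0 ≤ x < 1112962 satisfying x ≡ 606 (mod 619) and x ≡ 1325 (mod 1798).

438239

Write x = 606 + 619·k. Then 619·k ≡ 1325 − 606 ≡ 719 (mod 1798).
Need 619⁻¹ mod 1798. Extended Euclid on (1798, 619):
1798 = 2×619 + 560
619 = 1×560 + 59
560 = 9×59 + 29
59 = 2×29 + 1
29 = 29×1 + 0
Back-substitute:
1 = 59 − 2·29
1 = −2·560 + 19·59
1 = 19·619 − 21·560
1 = −21·1798 + 61·619
619⁻¹ ≡ 61 (mod 1798), so k ≡ 61·719 ≡ 707 (mod 1798).
x = 606 + 619·707 = 438239.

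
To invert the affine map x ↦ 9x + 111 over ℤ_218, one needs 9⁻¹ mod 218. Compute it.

Extended Euclidean algorithm:
218 = 24·9 + 2
9 = 4·2 + 1
2 = 2·1 + 0
The gcd is 1. Working backward:
1 = 9 − 4·2
1 = −4·218 + 97·9
So 9·97 ≡ 1 (mod 218).

97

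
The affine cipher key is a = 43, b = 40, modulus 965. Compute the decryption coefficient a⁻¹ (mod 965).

202

Apply the Euclidean algorithm to 965 and 43:
965 = 22*43 + 19
43 = 2*19 + 5
19 = 3*5 + 4
5 = 1*4 + 1
4 = 4*1 + 0
gcd = 1, so the inverse exists. Back-substitute:
1 = 5 − 4
1 = −19 + 4·5
1 = 4·43 − 9·19
1 = −9·965 + 202·43
So 43·202 ≡ 1 (mod 965).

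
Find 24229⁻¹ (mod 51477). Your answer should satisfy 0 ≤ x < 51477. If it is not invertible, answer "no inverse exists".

Apply the Euclidean algorithm to 51477 and 24229:
51477 = 2·24229 + 3019
24229 = 8·3019 + 77
3019 = 39·77 + 16
77 = 4·16 + 13
16 = 1·13 + 3
13 = 4·3 + 1
3 = 3·1 + 0
The gcd is 1. Working backward:
1 = 13 − 4·3
1 = −4·16 + 5·13
1 = 5·77 − 24·16
1 = −24·3019 + 941·77
1 = 941·24229 − 7552·3019
1 = −7552·51477 + 16045·24229
So 24229·16045 ≡ 1 (mod 51477).

16045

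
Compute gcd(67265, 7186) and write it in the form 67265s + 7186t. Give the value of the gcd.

1

Euclidean algorithm:
67265 = 9×7186 + 2591
7186 = 2×2591 + 2004
2591 = 1×2004 + 587
2004 = 3×587 + 243
587 = 2×243 + 101
243 = 2×101 + 41
101 = 2×41 + 19
41 = 2×19 + 3
19 = 6×3 + 1
3 = 3×1 + 0
gcd(67265, 7186) = 1.
Working backward:
1 = 19 − 6·3
1 = −6·41 + 13·19
1 = 13·101 − 32·41
1 = −32·243 + 77·101
1 = 77·587 − 186·243
1 = −186·2004 + 635·587
1 = 635·2591 − 821·2004
1 = −821·7186 + 2277·2591
1 = 2277·67265 − 21314·7186
So 1 = (2277)·67265 + (-21314)·7186.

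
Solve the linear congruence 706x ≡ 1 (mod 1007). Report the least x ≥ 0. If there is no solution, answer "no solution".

184

First find gcd(706, 1007):
1007 = 1*706 + 301
706 = 2*301 + 104
301 = 2*104 + 93
104 = 1*93 + 11
93 = 8*11 + 5
11 = 2*5 + 1
5 = 5*1 + 0
gcd = 1, so a unique solution mod 1007 exists.
Back-substitute for the Bézout coefficients:
1 = 11 − 2·5
1 = −2·93 + 17·11
1 = 17·104 − 19·93
1 = −19·301 + 55·104
1 = 55·706 − 129·301
1 = −129·1007 + 184·706
So 706·(184) ≡ 1 (mod 1007), giving 706⁻¹ ≡ 184.
x ≡ 706⁻¹·1 ≡ 184·1 ≡ 184 (mod 1007).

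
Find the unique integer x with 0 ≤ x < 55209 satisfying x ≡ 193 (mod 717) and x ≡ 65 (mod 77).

33175

Write x = 193 + 717·k. Then 717·k ≡ 65 − 193 ≡ 26 (mod 77).
Need 717⁻¹ mod 77. Extended Euclid on (77, 24):
77 = 3·24 + 5
24 = 4·5 + 4
5 = 1·4 + 1
4 = 4·1 + 0
Back-substitute:
1 = 5 − 4
1 = −24 + 5·5
1 = 5·77 − 16·24
717⁻¹ ≡ 61 (mod 77), so k ≡ 61·26 ≡ 46 (mod 77).
x = 193 + 717·46 = 33175.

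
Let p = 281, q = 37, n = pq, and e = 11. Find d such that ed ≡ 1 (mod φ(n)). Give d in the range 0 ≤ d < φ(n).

φ(n) = (p−1)(q−1) = 280·36 = 10080.
Need d with 11·d ≡ 1 (mod 10080). Apply the extended Euclidean algorithm:
10080 = 916×11 + 4
11 = 2×4 + 3
4 = 1×3 + 1
3 = 3×1 + 0
Back-substitute:
1 = 4 − 3
1 = −11 + 3·4
1 = 3·10080 − 2749·11
So 11·(-2749) ≡ 1 (mod 10080), hence d ≡ -2749 ≡ 7331 (mod 10080).

7331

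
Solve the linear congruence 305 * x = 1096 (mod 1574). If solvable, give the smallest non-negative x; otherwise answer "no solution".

First find gcd(305, 1574):
1574 = 5*305 + 49
305 = 6*49 + 11
49 = 4*11 + 5
11 = 2*5 + 1
5 = 5*1 + 0
gcd = 1, so a unique solution mod 1574 exists.
Back-substitute for the Bézout coefficients:
1 = 11 − 2·5
1 = −2·49 + 9·11
1 = 9·305 − 56·49
1 = −56·1574 + 289·305
So 305·(289) ≡ 1 (mod 1574), giving 305⁻¹ ≡ 289.
x ≡ 305⁻¹·1096 ≡ 289·1096 ≡ 370 (mod 1574).

370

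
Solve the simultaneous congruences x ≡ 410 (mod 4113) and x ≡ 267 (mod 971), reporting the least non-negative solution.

2439419

Write x = 410 + 4113·k. Then 4113·k ≡ 267 − 410 ≡ 828 (mod 971).
Need 4113⁻¹ mod 971. Extended Euclid on (971, 229):
971 = 4×229 + 55
229 = 4×55 + 9
55 = 6×9 + 1
9 = 9×1 + 0
Back-substitute:
1 = 55 − 6·9
1 = −6·229 + 25·55
1 = 25·971 − 106·229
4113⁻¹ ≡ 865 (mod 971), so k ≡ 865·828 ≡ 593 (mod 971).
x = 410 + 4113·593 = 2439419.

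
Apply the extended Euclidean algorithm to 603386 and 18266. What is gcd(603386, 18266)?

2

Apply Euclid's algorithm to 603386 and 18266:
603386 = 33·18266 + 608
18266 = 30·608 + 26
608 = 23·26 + 10
26 = 2·10 + 6
10 = 1·6 + 4
6 = 1·4 + 2
4 = 2·2 + 0
gcd(603386, 18266) = 2.
Express as a combination:
2 = 6 − 4
2 = −10 + 2·6
2 = 2·26 − 5·10
2 = −5·608 + 117·26
2 = 117·18266 − 3515·608
2 = −3515·603386 + 116112·18266
So 2 = (-3515)·603386 + (116112)·18266.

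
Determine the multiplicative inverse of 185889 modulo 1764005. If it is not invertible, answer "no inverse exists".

48634

gcd(1764005, 185889) by repeated division:
1764005 = 9·185889 + 91004
185889 = 2·91004 + 3881
91004 = 23·3881 + 1741
3881 = 2·1741 + 399
1741 = 4·399 + 145
399 = 2·145 + 109
145 = 1·109 + 36
109 = 3·36 + 1
36 = 36·1 + 0
The gcd is 1. Working backward:
1 = 109 − 3·36
1 = −3·145 + 4·109
1 = 4·399 − 11·145
1 = −11·1741 + 48·399
1 = 48·3881 − 107·1741
1 = −107·91004 + 2509·3881
1 = 2509·185889 − 5125·91004
1 = −5125·1764005 + 48634·185889
So 185889·48634 ≡ 1 (mod 1764005).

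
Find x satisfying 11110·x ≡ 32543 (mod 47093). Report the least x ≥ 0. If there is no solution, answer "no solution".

First find gcd(11110, 47093):
47093 = 4*11110 + 2653
11110 = 4*2653 + 498
2653 = 5*498 + 163
498 = 3*163 + 9
163 = 18*9 + 1
9 = 9*1 + 0
gcd = 1, so a unique solution mod 47093 exists.
Back-substitute for the Bézout coefficients:
1 = 163 − 18·9
1 = −18·498 + 55·163
1 = 55·2653 − 293·498
1 = −293·11110 + 1227·2653
1 = 1227·47093 − 5201·11110
So 11110·(-5201) ≡ 1 (mod 47093), giving 11110⁻¹ ≡ 41892.
x ≡ 11110⁻¹·32543 ≡ 41892·32543 ≡ 43192 (mod 47093).

43192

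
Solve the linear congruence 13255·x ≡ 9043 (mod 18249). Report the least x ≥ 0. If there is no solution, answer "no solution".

no solution

gcd(13255, 18249):
18249 = 1·13255 + 4994
13255 = 2·4994 + 3267
4994 = 1·3267 + 1727
3267 = 1·1727 + 1540
1727 = 1·1540 + 187
1540 = 8·187 + 44
187 = 4·44 + 11
44 = 4·11 + 0
gcd = 11, but 11 ∤ 9043, so the congruence has no solution.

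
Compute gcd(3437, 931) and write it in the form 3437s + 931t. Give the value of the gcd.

Repeated division:
3437 = 3×931 + 644
931 = 1×644 + 287
644 = 2×287 + 70
287 = 4×70 + 7
70 = 10×7 + 0
gcd(3437, 931) = 7.
Back-substituting:
7 = 287 − 4·70
7 = −4·644 + 9·287
7 = 9·931 − 13·644
7 = −13·3437 + 48·931
So 7 = (-13)·3437 + (48)·931.

7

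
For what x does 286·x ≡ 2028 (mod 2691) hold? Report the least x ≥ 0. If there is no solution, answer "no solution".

120

First find gcd(286, 2691):
2691 = 9*286 + 117
286 = 2*117 + 52
117 = 2*52 + 13
52 = 4*13 + 0
gcd = 13 and 13 | 2028, so solutions exist. Divide through by 13: 22x ≡ 156 (mod 207).
Now find 22⁻¹ mod 207:
207 = 9*22 + 9
22 = 2*9 + 4
9 = 2*4 + 1
4 = 4*1 + 0
Back-substitute:
1 = 9 − 2·4
1 = −2·22 + 5·9
1 = 5·207 − 47·22
So 22·(-47) ≡ 1 (mod 207), i.e. 22⁻¹ ≡ 160.
Then x ≡ 160·156 ≡ 120 (mod 207); the smallest non-negative solution is x = 120.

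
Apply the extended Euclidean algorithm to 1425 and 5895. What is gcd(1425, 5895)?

Apply Euclid's algorithm to 5895 and 1425:
5895 = 4*1425 + 195
1425 = 7*195 + 60
195 = 3*60 + 15
60 = 4*15 + 0
gcd(1425, 5895) = 15.
Express as a combination:
15 = 195 − 3·60
15 = −3·1425 + 22·195
15 = 22·5895 − 91·1425
So 15 = (22)·5895 + (-91)·1425.

15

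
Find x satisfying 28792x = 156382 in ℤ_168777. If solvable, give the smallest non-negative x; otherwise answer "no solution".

100186

First find gcd(28792, 168777):
168777 = 5·28792 + 24817
28792 = 1·24817 + 3975
24817 = 6·3975 + 967
3975 = 4·967 + 107
967 = 9·107 + 4
107 = 26·4 + 3
4 = 1·3 + 1
3 = 3·1 + 0
gcd = 1, so a unique solution mod 168777 exists.
Back-substitute for the Bézout coefficients:
1 = 4 − 3
1 = −107 + 27·4
1 = 27·967 − 244·107
1 = −244·3975 + 1003·967
1 = 1003·24817 − 6262·3975
1 = −6262·28792 + 7265·24817
1 = 7265·168777 − 42587·28792
So 28792·(-42587) ≡ 1 (mod 168777), giving 28792⁻¹ ≡ 126190.
x ≡ 28792⁻¹·156382 ≡ 126190·156382 ≡ 100186 (mod 168777).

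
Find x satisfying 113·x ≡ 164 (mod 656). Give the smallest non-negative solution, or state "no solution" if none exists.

164

First find gcd(113, 656):
656 = 5×113 + 91
113 = 1×91 + 22
91 = 4×22 + 3
22 = 7×3 + 1
3 = 3×1 + 0
gcd = 1, so a unique solution mod 656 exists.
Back-substitute for the Bézout coefficients:
1 = 22 − 7·3
1 = −7·91 + 29·22
1 = 29·113 − 36·91
1 = −36·656 + 209·113
So 113·(209) ≡ 1 (mod 656), giving 113⁻¹ ≡ 209.
x ≡ 113⁻¹·164 ≡ 209·164 ≡ 164 (mod 656).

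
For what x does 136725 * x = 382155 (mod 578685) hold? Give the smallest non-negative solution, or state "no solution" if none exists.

First find gcd(136725, 578685):
578685 = 4×136725 + 31785
136725 = 4×31785 + 9585
31785 = 3×9585 + 3030
9585 = 3×3030 + 495
3030 = 6×495 + 60
495 = 8×60 + 15
60 = 4×15 + 0
gcd = 15 and 15 | 382155, so solutions exist. Divide through by 15: 9115x ≡ 25477 (mod 38579).
Now find 9115⁻¹ mod 38579:
38579 = 4*9115 + 2119
9115 = 4*2119 + 639
2119 = 3*639 + 202
639 = 3*202 + 33
202 = 6*33 + 4
33 = 8*4 + 1
4 = 4*1 + 0
Back-substitute:
1 = 33 − 8·4
1 = −8·202 + 49·33
1 = 49·639 − 155·202
1 = −155·2119 + 514·639
1 = 514·9115 − 2211·2119
1 = −2211·38579 + 9358·9115
So 9115⁻¹ ≡ 9358 (mod 38579).
Then x ≡ 9358·25477 ≡ 34125 (mod 38579); the smallest non-negative solution is x = 34125.

34125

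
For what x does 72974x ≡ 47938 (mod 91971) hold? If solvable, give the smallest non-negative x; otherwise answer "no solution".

First find gcd(72974, 91971):
91971 = 1×72974 + 18997
72974 = 3×18997 + 15983
18997 = 1×15983 + 3014
15983 = 5×3014 + 913
3014 = 3×913 + 275
913 = 3×275 + 88
275 = 3×88 + 11
88 = 8×11 + 0
gcd = 11 and 11 | 47938, so solutions exist. Divide through by 11: 6634x ≡ 4358 (mod 8361).
Now find 6634⁻¹ mod 8361:
8361 = 1·6634 + 1727
6634 = 3·1727 + 1453
1727 = 1·1453 + 274
1453 = 5·274 + 83
274 = 3·83 + 25
83 = 3·25 + 8
25 = 3·8 + 1
8 = 8·1 + 0
Back-substitute:
1 = 25 − 3·8
1 = −3·83 + 10·25
1 = 10·274 − 33·83
1 = −33·1453 + 175·274
1 = 175·1727 − 208·1453
1 = −208·6634 + 799·1727
1 = 799·8361 − 1007·6634
So 6634·(-1007) ≡ 1 (mod 8361), i.e. 6634⁻¹ ≡ 7354.
Then x ≡ 7354·4358 ≡ 1019 (mod 8361); the smallest non-negative solution is x = 1019.

1019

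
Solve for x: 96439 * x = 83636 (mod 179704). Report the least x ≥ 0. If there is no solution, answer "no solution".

First find gcd(96439, 179704):
179704 = 1*96439 + 83265
96439 = 1*83265 + 13174
83265 = 6*13174 + 4221
13174 = 3*4221 + 511
4221 = 8*511 + 133
511 = 3*133 + 112
133 = 1*112 + 21
112 = 5*21 + 7
21 = 3*7 + 0
gcd = 7 and 7 | 83636, so solutions exist. Divide through by 7: 13777x ≡ 11948 (mod 25672).
Now find 13777⁻¹ mod 25672:
25672 = 1·13777 + 11895
13777 = 1·11895 + 1882
11895 = 6·1882 + 603
1882 = 3·603 + 73
603 = 8·73 + 19
73 = 3·19 + 16
19 = 1·16 + 3
16 = 5·3 + 1
3 = 3·1 + 0
Back-substitute:
1 = 16 − 5·3
1 = −5·19 + 6·16
1 = 6·73 − 23·19
1 = −23·603 + 190·73
1 = 190·1882 − 593·603
1 = −593·11895 + 3748·1882
1 = 3748·13777 − 4341·11895
1 = −4341·25672 + 8089·13777
So 13777⁻¹ ≡ 8089 (mod 25672).
Then x ≡ 8089·11948 ≡ 17964 (mod 25672); the smallest non-negative solution is x = 17964.

17964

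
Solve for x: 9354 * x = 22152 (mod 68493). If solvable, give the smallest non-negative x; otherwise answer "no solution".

First find gcd(9354, 68493):
68493 = 7·9354 + 3015
9354 = 3·3015 + 309
3015 = 9·309 + 234
309 = 1·234 + 75
234 = 3·75 + 9
75 = 8·9 + 3
9 = 3·3 + 0
gcd = 3 and 3 | 22152, so solutions exist. Divide through by 3: 3118x ≡ 7384 (mod 22831).
Now find 3118⁻¹ mod 22831:
22831 = 7×3118 + 1005
3118 = 3×1005 + 103
1005 = 9×103 + 78
103 = 1×78 + 25
78 = 3×25 + 3
25 = 8×3 + 1
3 = 3×1 + 0
Back-substitute:
1 = 25 − 8·3
1 = −8·78 + 25·25
1 = 25·103 − 33·78
1 = −33·1005 + 322·103
1 = 322·3118 − 999·1005
1 = −999·22831 + 7315·3118
So 3118⁻¹ ≡ 7315 (mod 22831).
Then x ≡ 7315·7384 ≡ 18645 (mod 22831); the smallest non-negative solution is x = 18645.

18645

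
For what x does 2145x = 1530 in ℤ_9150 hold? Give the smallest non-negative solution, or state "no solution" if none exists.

First find gcd(2145, 9150):
9150 = 4·2145 + 570
2145 = 3·570 + 435
570 = 1·435 + 135
435 = 3·135 + 30
135 = 4·30 + 15
30 = 2·15 + 0
gcd = 15 and 15 | 1530, so solutions exist. Divide through by 15: 143x ≡ 102 (mod 610).
Now find 143⁻¹ mod 610:
610 = 4·143 + 38
143 = 3·38 + 29
38 = 1·29 + 9
29 = 3·9 + 2
9 = 4·2 + 1
2 = 2·1 + 0
Back-substitute:
1 = 9 − 4·2
1 = −4·29 + 13·9
1 = 13·38 − 17·29
1 = −17·143 + 64·38
1 = 64·610 − 273·143
So 143·(-273) ≡ 1 (mod 610), i.e. 143⁻¹ ≡ 337.
Then x ≡ 337·102 ≡ 214 (mod 610); the smallest non-negative solution is x = 214.

214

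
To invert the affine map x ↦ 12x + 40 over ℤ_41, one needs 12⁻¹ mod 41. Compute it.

Extended Euclidean algorithm:
41 = 3×12 + 5
12 = 2×5 + 2
5 = 2×2 + 1
2 = 2×1 + 0
Since gcd(12, 41) = 1, back-substitute to write 1 as a combination:
1 = 5 − 2·2
1 = −2·12 + 5·5
1 = 5·41 − 17·12
Hence 12⁻¹ ≡ -17 ≡ 24 (mod 41).

24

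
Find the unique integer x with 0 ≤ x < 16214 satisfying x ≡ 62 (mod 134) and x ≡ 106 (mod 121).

3010

Write x = 62 + 134·k. Then 134·k ≡ 106 − 62 ≡ 44 (mod 121).
Need 134⁻¹ mod 121. Extended Euclid on (121, 13):
121 = 9·13 + 4
13 = 3·4 + 1
4 = 4·1 + 0
Back-substitute:
1 = 13 − 3·4
1 = −3·121 + 28·13
134⁻¹ ≡ 28 (mod 121), so k ≡ 28·44 ≡ 22 (mod 121).
x = 62 + 134·22 = 3010.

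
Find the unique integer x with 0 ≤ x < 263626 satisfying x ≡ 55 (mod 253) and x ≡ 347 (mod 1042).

Write x = 55 + 253·k. Then 253·k ≡ 347 − 55 ≡ 292 (mod 1042).
Need 253⁻¹ mod 1042. Extended Euclid on (1042, 253):
1042 = 4×253 + 30
253 = 8×30 + 13
30 = 2×13 + 4
13 = 3×4 + 1
4 = 4×1 + 0
Back-substitute:
1 = 13 − 3·4
1 = −3·30 + 7·13
1 = 7·253 − 59·30
1 = −59·1042 + 243·253
253⁻¹ ≡ 243 (mod 1042), so k ≡ 243·292 ≡ 100 (mod 1042).
x = 55 + 253·100 = 25355.

25355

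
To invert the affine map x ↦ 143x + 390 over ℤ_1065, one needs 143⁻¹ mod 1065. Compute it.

782

Extended Euclidean algorithm:
1065 = 7×143 + 64
143 = 2×64 + 15
64 = 4×15 + 4
15 = 3×4 + 3
4 = 1×3 + 1
3 = 3×1 + 0
Since gcd(143, 1065) = 1, back-substitute to write 1 as a combination:
1 = 4 − 3
1 = −15 + 4·4
1 = 4·64 − 17·15
1 = −17·143 + 38·64
1 = 38·1065 − 283·143
Thus 143·(-283) ≡ 1 (mod 1065); reducing, -283 mod 1065 = 782.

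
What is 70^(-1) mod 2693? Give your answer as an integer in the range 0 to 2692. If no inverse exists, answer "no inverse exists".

2039

Apply the Euclidean algorithm to 2693 and 70:
2693 = 38×70 + 33
70 = 2×33 + 4
33 = 8×4 + 1
4 = 4×1 + 0
The gcd is 1. Working backward:
1 = 33 − 8·4
1 = −8·70 + 17·33
1 = 17·2693 − 654·70
So 70·(-654) ≡ 1 (mod 2693), and -654 ≡ 2039 (mod 2693).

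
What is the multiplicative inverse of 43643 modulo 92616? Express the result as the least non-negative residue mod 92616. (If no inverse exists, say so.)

Apply the Euclidean algorithm to 92616 and 43643:
92616 = 2×43643 + 5330
43643 = 8×5330 + 1003
5330 = 5×1003 + 315
1003 = 3×315 + 58
315 = 5×58 + 25
58 = 2×25 + 8
25 = 3×8 + 1
8 = 8×1 + 0
gcd = 1, so the inverse exists. Back-substitute:
1 = 25 − 3·8
1 = −3·58 + 7·25
1 = 7·315 − 38·58
1 = −38·1003 + 121·315
1 = 121·5330 − 643·1003
1 = −643·43643 + 5265·5330
1 = 5265·92616 − 11173·43643
Thus 43643·(-11173) ≡ 1 (mod 92616); reducing, -11173 mod 92616 = 81443.

81443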